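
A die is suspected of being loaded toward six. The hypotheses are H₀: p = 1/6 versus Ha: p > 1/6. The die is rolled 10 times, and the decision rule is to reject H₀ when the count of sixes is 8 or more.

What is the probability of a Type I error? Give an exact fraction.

49/2519424

Under H₀, K ~ Binomial(10, 1/6), and α = P(K ≥ 8).
P(K ≥ 8) = Σ_{j=8}^{10} C(10,j)·(1/6)^j·(5/6)^{10-j} = 49/2519424.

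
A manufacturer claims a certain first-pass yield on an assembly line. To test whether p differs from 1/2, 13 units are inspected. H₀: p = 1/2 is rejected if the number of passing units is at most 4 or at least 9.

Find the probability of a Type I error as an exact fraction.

1093/4096

Under H₀, X ~ Binomial(13, 1/2); α is the probability of landing in either tail, P(X ≤ 4) + P(X ≥ 9).
The two tails are symmetric, so α = 2·(1 + 13 + 78 + 286 + 715)/2^13 = 2186/8192 = 1093/4096.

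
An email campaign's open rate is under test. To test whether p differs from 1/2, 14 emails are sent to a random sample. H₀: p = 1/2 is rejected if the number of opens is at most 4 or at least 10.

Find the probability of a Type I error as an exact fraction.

The significance level is the null-hypothesis probability of the rejection region {≤4} ∪ {≥10}.
By symmetry, α = 2·P(Y ≤ 4) = 2·(1 + 14 + 91 + 364 + 1001)/16384 = 2942/16384 = 1471/8192.

1471/8192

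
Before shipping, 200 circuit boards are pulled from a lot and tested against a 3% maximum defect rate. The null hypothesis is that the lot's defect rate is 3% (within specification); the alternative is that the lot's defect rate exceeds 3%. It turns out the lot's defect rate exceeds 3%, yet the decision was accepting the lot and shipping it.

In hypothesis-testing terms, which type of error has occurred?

'Accepting the lot and shipping it' corresponds to failing to reject H₀.
H₀ was not rejected but H₀ is false — a Type II error (false negative).

Type II error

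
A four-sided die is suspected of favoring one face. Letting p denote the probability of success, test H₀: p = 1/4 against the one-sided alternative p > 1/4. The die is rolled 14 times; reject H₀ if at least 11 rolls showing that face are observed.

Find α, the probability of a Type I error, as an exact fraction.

α = P(reject H₀ | H₀ true) = P(X ≥ 11 | p = 1/4), with X ~ Binomial(14, 1/4).
Adding the binomial terms for j = 11 through 14 with p = 1/4 yields 5345/134217728.

5345/134217728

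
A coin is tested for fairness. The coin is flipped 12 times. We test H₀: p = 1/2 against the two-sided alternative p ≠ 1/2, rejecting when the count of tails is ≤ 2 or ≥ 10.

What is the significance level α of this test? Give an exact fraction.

79/2048

The significance level is the null-hypothesis probability of the rejection region {≤2} ∪ {≥10}.
By symmetry, α = 2·P(X ≤ 2) = 2·(1 + 12 + 66)/4096 = 158/4096 = 79/2048.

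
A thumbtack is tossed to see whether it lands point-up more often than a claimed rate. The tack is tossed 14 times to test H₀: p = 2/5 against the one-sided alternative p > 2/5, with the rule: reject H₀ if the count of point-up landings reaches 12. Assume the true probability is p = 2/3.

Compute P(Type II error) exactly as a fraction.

1426387/1594323

β = P(fail to reject H₀ | Ha true) = P(X ≤ 11 | p = 2/3), X ~ Binomial(14, 2/3).
Equivalently, β = 1 − P(X ≥ 12) = 1426387/1594323.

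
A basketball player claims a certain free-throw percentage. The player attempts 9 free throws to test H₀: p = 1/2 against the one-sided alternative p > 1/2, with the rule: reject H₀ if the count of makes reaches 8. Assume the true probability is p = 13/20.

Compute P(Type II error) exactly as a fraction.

β = P(fail to reject H₀ | Ha true) = P(K ≤ 7 | p = 13/20), K ~ Binomial(9, 13/20).
Equivalently, β = 1 − P(K ≥ 8) = 112501116301/128000000000.

112501116301/128000000000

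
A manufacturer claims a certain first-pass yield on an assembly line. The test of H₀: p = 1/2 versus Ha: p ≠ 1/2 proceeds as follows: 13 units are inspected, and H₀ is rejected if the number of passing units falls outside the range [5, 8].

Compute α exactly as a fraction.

α = P(Y ≤ 4 or Y ≥ 9 | p = 1/2), Y ~ Binomial(13, 1/2).
The two tails are symmetric, so α = 2·(1 + 13 + 78 + 286 + 715)/2^13 = 2186/8192 = 1093/4096.

1093/4096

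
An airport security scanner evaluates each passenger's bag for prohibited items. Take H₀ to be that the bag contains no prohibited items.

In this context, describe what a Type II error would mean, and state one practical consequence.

A Type II error would mean concluding that the bag contains no prohibited items (or at least failing to establish that the bag contains a prohibited item) when in fact the bag contains a prohibited item. Consequence: a prohibited item passes through security undetected.

A Type II error is failing to reject H₀ when H₀ is false.
Here that means letting the bag through when actually the bag contains a prohibited item.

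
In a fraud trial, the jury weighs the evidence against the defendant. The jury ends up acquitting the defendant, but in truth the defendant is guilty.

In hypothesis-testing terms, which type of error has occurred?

The null hypothesis here is that the defendant is innocent.
'Acquitting the defendant' corresponds to failing to reject H₀.
H₀ was not rejected but H₀ is false — a Type II error (false negative).

Type II error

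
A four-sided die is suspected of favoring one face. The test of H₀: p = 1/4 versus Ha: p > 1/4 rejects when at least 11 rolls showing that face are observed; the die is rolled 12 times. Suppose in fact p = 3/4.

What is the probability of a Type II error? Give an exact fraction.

14120011/16777216

A Type II error is failing to reject when Ha holds: with p = 3/4, β = P(K ≤ 10).
Adding the binomial probabilities P(K=0)+…+P(K=10) at p = 3/4 gives 14120011/16777216.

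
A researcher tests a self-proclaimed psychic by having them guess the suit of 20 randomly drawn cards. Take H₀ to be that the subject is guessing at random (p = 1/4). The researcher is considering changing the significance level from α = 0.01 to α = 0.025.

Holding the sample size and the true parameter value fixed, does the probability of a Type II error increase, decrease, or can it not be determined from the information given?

It decreases.

Relaxing α lowers the evidence threshold; under Ha, outcomes that previously fell short now trigger rejection.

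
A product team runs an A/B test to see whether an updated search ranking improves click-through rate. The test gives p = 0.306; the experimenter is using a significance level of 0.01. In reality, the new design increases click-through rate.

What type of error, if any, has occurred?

Type II error

The conventional null hypothesis is that the new design has no effect on click-through rate.
Since p = 0.306 ≥ α = 0.01, H₀ is not rejected.
H₀ is false (actually the new design increases click-through rate).
Failing to reject a false H₀ is a Type II error.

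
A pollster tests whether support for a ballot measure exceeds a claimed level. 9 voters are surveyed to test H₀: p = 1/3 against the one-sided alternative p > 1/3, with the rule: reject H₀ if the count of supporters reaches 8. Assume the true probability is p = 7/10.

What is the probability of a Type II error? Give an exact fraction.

β = P(fail to reject H₀ | Ha true) = P(S ≤ 7 | p = 7/10), S ~ Binomial(9, 7/10).
Equivalently, β = 1 − P(S ≥ 8) = 401998383/500000000.

401998383/500000000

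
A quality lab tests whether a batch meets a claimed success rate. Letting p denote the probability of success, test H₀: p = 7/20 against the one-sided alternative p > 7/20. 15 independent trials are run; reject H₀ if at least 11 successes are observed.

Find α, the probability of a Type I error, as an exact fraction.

92780127412372743/32768000000000000000

α = P(reject H₀ | H₀ true) = P(K ≥ 11 | p = 7/20), with K ~ Binomial(15, 7/20).
Adding the binomial terms for j = 11 through 15 with p = 7/20 yields 92780127412372743/32768000000000000000.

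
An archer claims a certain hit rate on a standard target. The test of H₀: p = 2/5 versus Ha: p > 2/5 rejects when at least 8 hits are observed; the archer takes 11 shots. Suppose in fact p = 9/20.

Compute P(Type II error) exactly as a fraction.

4807868226029/5120000000000

Under the alternative p = 9/20, Y ~ Binomial(11, 9/20); β is the probability the test does not reject, P(Y < 8).
Equivalently, β = 1 − P(Y ≥ 8) = 4807868226029/5120000000000.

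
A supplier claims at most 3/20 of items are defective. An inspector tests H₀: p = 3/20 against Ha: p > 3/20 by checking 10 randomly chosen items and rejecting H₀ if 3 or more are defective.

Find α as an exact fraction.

The significance level is the probability, assuming p = 3/20, of seeing 3 or more defectives in 10 draws.
Computing the lower-tail complement: 1 − 2099702989741/2560000000000 = 460297010259/2560000000000.

460297010259/2560000000000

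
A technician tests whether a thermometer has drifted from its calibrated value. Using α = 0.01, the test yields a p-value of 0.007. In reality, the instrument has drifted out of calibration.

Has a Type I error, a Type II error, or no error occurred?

Neither — the decision is correct.

The conventional null hypothesis is that the instrument is correctly calibrated.
Since p = 0.007 < α = 0.01, H₀ is rejected.
H₀ is false (actually the instrument has drifted out of calibration).
The decision matches the true state — no error.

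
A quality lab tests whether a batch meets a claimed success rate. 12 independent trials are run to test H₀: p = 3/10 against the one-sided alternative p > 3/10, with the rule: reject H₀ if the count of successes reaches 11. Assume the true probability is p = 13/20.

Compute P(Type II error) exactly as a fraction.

3922160441778411/4096000000000000

A Type II error is failing to reject when Ha holds: with p = 13/20, β = P(S ≤ 10).
Equivalently, β = 1 − P(S ≥ 11) = 3922160441778411/4096000000000000.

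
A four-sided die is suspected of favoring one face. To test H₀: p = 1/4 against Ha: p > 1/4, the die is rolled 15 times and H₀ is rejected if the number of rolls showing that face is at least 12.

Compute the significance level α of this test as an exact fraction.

3319/268435456

α = P(reject H₀ | H₀ true) = P(X ≥ 12 | p = 1/4), with X ~ Binomial(15, 1/4).
P(X ≥ 12) = Σ_{j=12}^{15} C(15,j)·(1/4)^j·(3/4)^{15-j} = 3319/268435456.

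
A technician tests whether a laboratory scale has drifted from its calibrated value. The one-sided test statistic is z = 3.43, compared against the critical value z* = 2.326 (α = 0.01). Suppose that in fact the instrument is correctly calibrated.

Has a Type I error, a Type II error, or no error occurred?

Type I error

The conventional null hypothesis is that the instrument is correctly calibrated.
Since z = 3.43 > z* = 2.326, H₀ is rejected.
H₀ is true (actually the instrument is correctly calibrated).
Rejecting a true H₀ is a Type I error.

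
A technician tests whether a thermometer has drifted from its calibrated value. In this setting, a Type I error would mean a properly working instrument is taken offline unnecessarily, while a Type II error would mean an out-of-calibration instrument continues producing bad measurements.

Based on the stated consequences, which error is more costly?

The Type II consequence (an out-of-calibration instrument continues producing bad measurements) is more severe than the Type I consequence (a properly working instrument is taken offline unnecessarily).

Type II error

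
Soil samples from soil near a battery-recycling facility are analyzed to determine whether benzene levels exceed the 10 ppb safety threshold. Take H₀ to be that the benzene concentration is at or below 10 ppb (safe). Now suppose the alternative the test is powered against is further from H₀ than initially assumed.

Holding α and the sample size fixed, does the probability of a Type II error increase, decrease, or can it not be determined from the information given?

It decreases.

A bigger departure from H₀ is easier for the test to detect, so it fails to reject less often.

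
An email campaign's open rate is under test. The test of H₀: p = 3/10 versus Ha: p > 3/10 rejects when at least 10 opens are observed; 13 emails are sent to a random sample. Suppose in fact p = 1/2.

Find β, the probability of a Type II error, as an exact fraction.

3907/4096

β = P(fail to reject H₀ | Ha true) = P(X ≤ 9 | p = 1/2), X ~ Binomial(13, 1/2).
Summing C(13,j)·(1/2)^j·(1/2)^{13-j} for j = 0..9 gives 3907/4096.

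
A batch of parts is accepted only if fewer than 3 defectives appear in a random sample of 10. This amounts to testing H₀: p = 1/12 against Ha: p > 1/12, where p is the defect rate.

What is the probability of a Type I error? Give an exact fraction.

229526089/5159780352

Under H₀, X ~ Binomial(10, 1/12); the Type I error rate is P(X ≥ 3).
Via the complement, α = 1 − Σ_{j=0}^{2} C(10,j)(1/12)^j(11/12)^{10-j} = 229526089/5159780352.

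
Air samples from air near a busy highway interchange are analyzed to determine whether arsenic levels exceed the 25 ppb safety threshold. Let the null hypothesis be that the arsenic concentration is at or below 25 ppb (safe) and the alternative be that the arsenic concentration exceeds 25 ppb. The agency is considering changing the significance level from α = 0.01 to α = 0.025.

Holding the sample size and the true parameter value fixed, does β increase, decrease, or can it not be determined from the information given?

A larger α widens the rejection region, so when the alternative is true more outcomes lead to rejection — failing to reject becomes less likely.

It decreases.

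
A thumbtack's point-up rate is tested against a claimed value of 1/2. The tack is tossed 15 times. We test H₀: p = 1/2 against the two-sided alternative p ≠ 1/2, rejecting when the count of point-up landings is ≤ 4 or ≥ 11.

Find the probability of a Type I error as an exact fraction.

The significance level is the null-hypothesis probability of the rejection region {≤4} ∪ {≥11}.
By symmetry, α = 2·P(Y ≤ 4) = 2·(1 + 15 + 105 + 455 + 1365)/32768 = 3882/32768 = 1941/16384.

1941/16384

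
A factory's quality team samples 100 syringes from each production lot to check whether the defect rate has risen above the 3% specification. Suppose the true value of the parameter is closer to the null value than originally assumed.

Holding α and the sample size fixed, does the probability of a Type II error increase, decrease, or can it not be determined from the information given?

A smaller true effect puts the Ha sampling distribution closer to H₀, so more of it falls in the non-rejection region.

It increases.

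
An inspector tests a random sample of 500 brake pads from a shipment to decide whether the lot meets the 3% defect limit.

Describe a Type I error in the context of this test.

A Type I error would mean concluding that the lot's defect rate exceeds 3% when in fact the lot's defect rate is 3% (within specification).

With the conventional null hypothesis that the lot's defect rate is 3% (within specification):
A Type I error is rejecting H₀ when H₀ is true.
Here that means rejecting the lot and scrapping or reworking it when actually the lot's defect rate is 3% (within specification).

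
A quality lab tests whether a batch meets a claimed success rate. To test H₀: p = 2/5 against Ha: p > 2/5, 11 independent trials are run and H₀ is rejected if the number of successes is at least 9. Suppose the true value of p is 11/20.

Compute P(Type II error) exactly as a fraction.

β = P(fail to reject H₀ | Ha true) = P(K ≤ 8 | p = 11/20), K ~ Binomial(11, 11/20).
Summing C(11,j)·(11/20)^j·(9/20)^{11-j} for j = 0..8 gives 38288445266097/40960000000000.

38288445266097/40960000000000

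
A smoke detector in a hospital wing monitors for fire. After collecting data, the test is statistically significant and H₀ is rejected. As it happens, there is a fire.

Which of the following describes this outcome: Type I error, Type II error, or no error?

The conventional null hypothesis here is that there is no fire.
The test rejected a false H₀ — the decision matches the true state.

Neither — the decision is correct.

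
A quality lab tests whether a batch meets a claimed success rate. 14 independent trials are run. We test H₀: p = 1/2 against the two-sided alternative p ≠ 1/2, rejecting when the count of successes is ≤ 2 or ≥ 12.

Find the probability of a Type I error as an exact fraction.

α = P(S ≤ 2 or S ≥ 12 | p = 1/2), S ~ Binomial(14, 1/2).
By symmetry, α = 2·P(S ≤ 2) = 2·(1 + 14 + 91)/16384 = 212/16384 = 53/4096.

53/4096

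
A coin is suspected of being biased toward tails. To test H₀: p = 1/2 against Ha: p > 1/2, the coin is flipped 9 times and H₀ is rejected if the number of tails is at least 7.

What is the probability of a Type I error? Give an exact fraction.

Under H₀, S ~ Binomial(9, 1/2), and α = P(S ≥ 7).
Summing the upper tail: (36 + 9 + 1) / 2^9 = 46/512 = 23/256.

23/256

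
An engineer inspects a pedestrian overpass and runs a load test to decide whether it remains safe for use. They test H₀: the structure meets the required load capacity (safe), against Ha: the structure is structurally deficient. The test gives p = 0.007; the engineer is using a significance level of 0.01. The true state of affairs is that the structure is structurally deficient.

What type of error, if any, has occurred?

No error — this is a correct decision.

Since p = 0.007 < α = 0.01, H₀ is rejected.
H₀ is false (actually the structure is structurally deficient).
The decision matches the true state — no error.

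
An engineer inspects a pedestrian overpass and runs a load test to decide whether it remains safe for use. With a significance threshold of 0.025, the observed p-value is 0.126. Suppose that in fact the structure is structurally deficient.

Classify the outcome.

Type II error

The conventional null hypothesis is that the structure meets the required load capacity (safe).
Since p = 0.126 ≥ α = 0.025, H₀ is not rejected.
H₀ is false (actually the structure is structurally deficient).
Failing to reject a false H₀ is a Type II error.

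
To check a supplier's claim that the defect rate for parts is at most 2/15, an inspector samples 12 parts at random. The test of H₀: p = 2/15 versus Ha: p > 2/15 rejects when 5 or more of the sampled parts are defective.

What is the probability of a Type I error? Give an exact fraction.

127817017088/8649755859375

The significance level is the probability, assuming p = 2/15, of seeing 5 or more defectives in 12 draws.
α = 1 − P(K ≤ 4) = 1 − 8521938842287/8649755859375 = 127817017088/8649755859375.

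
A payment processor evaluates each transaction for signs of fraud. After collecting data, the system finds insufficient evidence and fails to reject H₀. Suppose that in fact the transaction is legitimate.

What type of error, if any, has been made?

The conventional null hypothesis here is that the transaction is legitimate.
The test retained a true H₀ — the decision matches the true state.

No error (correct decision).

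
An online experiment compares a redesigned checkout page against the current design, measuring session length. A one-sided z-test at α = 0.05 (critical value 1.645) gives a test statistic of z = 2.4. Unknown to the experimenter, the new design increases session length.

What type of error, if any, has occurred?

No error (correct decision).

The conventional null hypothesis is that the new design has no effect on session length.
Since z = 2.4 > z* = 1.645, H₀ is rejected.
H₀ is false (actually the new design increases session length).
The decision matches the true state — no error.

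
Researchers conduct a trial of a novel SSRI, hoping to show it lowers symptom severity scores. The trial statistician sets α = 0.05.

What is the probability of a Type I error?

0.05

The significance level α is, by definition, the probability of a Type I error — P(reject H₀ | H₀ true).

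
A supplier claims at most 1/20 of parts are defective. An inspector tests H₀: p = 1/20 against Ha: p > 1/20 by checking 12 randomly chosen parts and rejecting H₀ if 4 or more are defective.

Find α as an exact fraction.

1832061525793/819200000000000

α = P(reject H₀ | H₀ true) = P(Y ≥ 4 | p = 1/20), Y ~ Binomial(12, 1/20).
α = 1 − P(Y ≤ 3) = 1 − 817367938474207/819200000000000 = 1832061525793/819200000000000.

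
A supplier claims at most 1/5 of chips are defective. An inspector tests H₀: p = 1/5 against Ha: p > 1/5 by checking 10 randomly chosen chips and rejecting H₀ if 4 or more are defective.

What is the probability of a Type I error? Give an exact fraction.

1180409/9765625

The significance level is the probability, assuming p = 1/5, of seeing 4 or more defectives in 10 draws.
Computing the lower-tail complement: 1 − 8585216/9765625 = 1180409/9765625.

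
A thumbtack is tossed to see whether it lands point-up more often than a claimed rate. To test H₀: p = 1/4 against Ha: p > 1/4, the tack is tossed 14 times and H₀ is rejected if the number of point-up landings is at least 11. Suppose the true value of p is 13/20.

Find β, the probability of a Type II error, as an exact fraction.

638569946045404807/819200000000000000

Under the alternative p = 13/20, K ~ Binomial(14, 13/20); β is the probability the test does not reject, P(K < 11).
Adding the binomial probabilities P(K=0)+…+P(K=10) at p = 13/20 gives 638569946045404807/819200000000000000.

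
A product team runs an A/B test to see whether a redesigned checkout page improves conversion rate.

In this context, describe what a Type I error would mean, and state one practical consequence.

A Type I error would mean concluding that the new design increases conversion rate when in fact the new design has no effect on conversion rate. Consequence: engineering effort is spent shipping a change that doesn't actually help.

With the conventional null hypothesis that the new design has no effect on conversion rate:
A Type I error is rejecting H₀ when H₀ is true.
Here that means shipping the new feature to all users when actually the new design has no effect on conversion rate.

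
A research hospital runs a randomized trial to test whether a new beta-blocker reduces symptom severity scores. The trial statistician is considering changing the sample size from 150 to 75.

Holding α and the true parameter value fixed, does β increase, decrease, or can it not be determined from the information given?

A smaller sample increases the standard error, so the sampling distributions under H₀ and Ha overlap more.

It increases.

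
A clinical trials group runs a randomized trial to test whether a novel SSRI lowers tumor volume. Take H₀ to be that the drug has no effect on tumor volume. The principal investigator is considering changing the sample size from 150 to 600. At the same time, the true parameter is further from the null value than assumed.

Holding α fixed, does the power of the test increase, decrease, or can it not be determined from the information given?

A larger sample reduces the standard error, pulling the sampling distribution under Ha further from the non-rejection region. A larger true effect moves the Ha sampling distribution further from the H₀ critical value, making rejection more likely when Ha is true. Both changes push β in the same direction.
Since power = 1 − β and β decreases, power increases.

It increases.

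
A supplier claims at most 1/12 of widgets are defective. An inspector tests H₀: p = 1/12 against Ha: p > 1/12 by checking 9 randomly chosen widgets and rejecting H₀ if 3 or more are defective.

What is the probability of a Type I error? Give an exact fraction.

668221/20155392

α = P(reject H₀ | H₀ true) = P(X ≥ 3 | p = 1/12), X ~ Binomial(9, 1/12).
Via the complement, α = 1 − Σ_{j=0}^{2} C(9,j)(1/12)^j(11/12)^{9-j} = 668221/20155392.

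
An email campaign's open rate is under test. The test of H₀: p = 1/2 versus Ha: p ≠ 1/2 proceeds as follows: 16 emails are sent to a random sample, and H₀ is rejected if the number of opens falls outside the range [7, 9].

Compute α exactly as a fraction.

Under H₀, Y ~ Binomial(16, 1/2); α is the probability of landing in either tail, P(Y ≤ 6) + P(Y ≥ 10).
The two tails are symmetric, so α = 2·(1 + 16 + 120 + 560 + 1820 + 4368 + 8008)/2^16 = 29786/65536 = 14893/32768.

14893/32768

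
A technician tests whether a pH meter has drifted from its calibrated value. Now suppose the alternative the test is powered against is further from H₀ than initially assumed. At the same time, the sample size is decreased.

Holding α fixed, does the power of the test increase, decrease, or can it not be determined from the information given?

Cannot be determined from the information given.

The first change alone would make β decrease; the second alone would make β increase. Which effect dominates depends on the magnitudes, which are not given.
Since power = 1 − β, the effect on power is likewise indeterminate.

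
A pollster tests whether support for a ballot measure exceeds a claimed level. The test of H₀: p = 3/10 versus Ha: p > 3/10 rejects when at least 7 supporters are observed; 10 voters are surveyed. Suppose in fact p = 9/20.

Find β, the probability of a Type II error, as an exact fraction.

β = P(fail to reject H₀ | Ha true) = P(Y ≤ 6 | p = 9/20), Y ~ Binomial(10, 9/20).
Equivalently, β = 1 − P(Y ≥ 7) = 2298892939321/2560000000000.

2298892939321/2560000000000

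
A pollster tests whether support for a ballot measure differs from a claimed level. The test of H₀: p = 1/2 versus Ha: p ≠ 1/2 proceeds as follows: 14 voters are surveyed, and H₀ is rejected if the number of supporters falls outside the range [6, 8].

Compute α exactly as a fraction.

α = P(X ≤ 5 or X ≥ 9 | p = 1/2), X ~ Binomial(14, 1/2).
Each tail has probability (1 + 14 + 91 + 364 + 1001 + 2002)/16384; doubling gives α = 6946/16384 = 3473/8192.

3473/8192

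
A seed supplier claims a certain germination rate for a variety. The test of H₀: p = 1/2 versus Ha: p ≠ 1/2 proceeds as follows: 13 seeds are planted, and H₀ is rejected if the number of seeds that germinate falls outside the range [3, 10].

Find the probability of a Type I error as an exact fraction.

23/1024

α = P(K ≤ 2 or K ≥ 11 | p = 1/2), K ~ Binomial(13, 1/2).
The two tails are symmetric, so α = 2·(1 + 13 + 78)/2^13 = 184/8192 = 23/1024.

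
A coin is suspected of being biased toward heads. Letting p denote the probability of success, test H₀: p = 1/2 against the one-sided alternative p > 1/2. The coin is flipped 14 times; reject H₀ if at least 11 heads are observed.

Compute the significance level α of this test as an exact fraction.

The Type I error probability is α = P(Y ≥ 11) computed under H₀, where Y ~ Binomial(14, 1/2).
That's C(14,11) + C(14,12) + C(14,13) + C(14,14) over 2^14, i.e. (364 + 91 + 14 + 1)/16384 = 470/16384 = 235/8192.

235/8192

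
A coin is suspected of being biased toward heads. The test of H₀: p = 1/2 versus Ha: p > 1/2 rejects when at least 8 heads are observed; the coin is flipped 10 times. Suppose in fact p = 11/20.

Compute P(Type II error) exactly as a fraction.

A Type II error is failing to reject when Ha holds: with p = 11/20, β = P(K ≤ 7).
Adding the binomial probabilities P(K=0)+…+P(K=7) at p = 11/20 gives 2305127290491/2560000000000.

2305127290491/2560000000000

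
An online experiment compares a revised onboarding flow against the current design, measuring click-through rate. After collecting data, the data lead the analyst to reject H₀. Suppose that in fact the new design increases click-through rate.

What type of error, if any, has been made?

The conventional null hypothesis here is that the new design has no effect on click-through rate.
The test rejected a false H₀ — the decision matches the true state.

No error — this is a correct decision.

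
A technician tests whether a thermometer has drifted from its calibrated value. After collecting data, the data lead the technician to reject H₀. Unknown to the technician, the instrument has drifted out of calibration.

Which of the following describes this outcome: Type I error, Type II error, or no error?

No error (correct decision).

The conventional null hypothesis here is that the instrument is correctly calibrated.
The test rejected a false H₀ — the decision matches the true state.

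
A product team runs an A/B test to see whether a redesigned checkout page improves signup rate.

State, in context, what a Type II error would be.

A Type II error would mean concluding that the new design has no effect on signup rate (or at least failing to establish that the new design increases signup rate) when in fact the new design increases signup rate.

With the conventional null hypothesis that the new design has no effect on signup rate:
A Type II error is failing to reject H₀ when H₀ is false.
Here that means keeping the current design when actually the new design increases signup rate.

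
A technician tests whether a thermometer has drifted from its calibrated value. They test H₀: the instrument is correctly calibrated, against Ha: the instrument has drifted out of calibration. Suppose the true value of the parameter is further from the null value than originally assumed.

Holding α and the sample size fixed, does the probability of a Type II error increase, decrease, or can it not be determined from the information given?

It decreases.

The further the true parameter sits from the null value, the more of the Ha sampling distribution falls in the rejection region.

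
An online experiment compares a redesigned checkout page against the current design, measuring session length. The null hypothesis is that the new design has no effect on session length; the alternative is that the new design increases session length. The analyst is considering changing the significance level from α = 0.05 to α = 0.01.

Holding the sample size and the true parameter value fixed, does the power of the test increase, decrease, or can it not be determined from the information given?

Tightening α shrinks the rejection region. When Ha holds, fewer sample outcomes clear the stricter threshold, so more fall in the acceptance region.
Since power = 1 − β and β increases, power decreases.

It decreases.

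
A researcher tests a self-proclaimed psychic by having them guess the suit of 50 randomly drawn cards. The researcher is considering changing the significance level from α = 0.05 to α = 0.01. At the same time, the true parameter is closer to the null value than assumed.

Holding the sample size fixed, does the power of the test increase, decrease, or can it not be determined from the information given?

It decreases.

Tightening α shrinks the rejection region. When Ha holds, fewer sample outcomes clear the stricter threshold, so more fall in the acceptance region. A smaller departure from H₀ means the test statistic under Ha is distributed closer to where it would be under H₀; rejection becomes less likely. Both changes push β in the same direction.
Since power = 1 − β and β increases, power decreases.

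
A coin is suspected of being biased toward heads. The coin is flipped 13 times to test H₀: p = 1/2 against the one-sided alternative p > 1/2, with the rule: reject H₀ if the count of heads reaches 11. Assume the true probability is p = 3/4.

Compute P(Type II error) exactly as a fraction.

22394171/33554432

β = P(fail to reject H₀ | Ha true) = P(K ≤ 10 | p = 3/4), K ~ Binomial(13, 3/4).
Summing C(13,j)·(3/4)^j·(1/4)^{13-j} for j = 0..10 gives 22394171/33554432.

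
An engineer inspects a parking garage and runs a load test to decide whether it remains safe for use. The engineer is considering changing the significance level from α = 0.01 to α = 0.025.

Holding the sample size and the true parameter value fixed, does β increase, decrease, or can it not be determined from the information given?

It decreases.

With a larger α the critical value moves toward the center, so more of the Ha sampling distribution lies in the rejection region.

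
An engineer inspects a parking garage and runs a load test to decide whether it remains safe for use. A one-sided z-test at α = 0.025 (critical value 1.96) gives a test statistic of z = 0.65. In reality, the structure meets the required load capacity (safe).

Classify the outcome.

The conventional null hypothesis is that the structure meets the required load capacity (safe).
Since z = 0.65 ≤ z* = 1.96, H₀ is not rejected.
H₀ is true (actually the structure meets the required load capacity (safe)).
The decision matches the true state — no error.

No error — this is a correct decision.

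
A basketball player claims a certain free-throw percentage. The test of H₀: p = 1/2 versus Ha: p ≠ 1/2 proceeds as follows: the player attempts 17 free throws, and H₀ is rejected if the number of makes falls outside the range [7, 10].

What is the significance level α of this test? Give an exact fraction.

10889/32768

The significance level is the null-hypothesis probability of the rejection region {≤6} ∪ {≥11}.
The two tails are symmetric, so α = 2·(1 + 17 + 136 + 680 + 2380 + 6188 + 12376)/2^17 = 43556/131072 = 10889/32768.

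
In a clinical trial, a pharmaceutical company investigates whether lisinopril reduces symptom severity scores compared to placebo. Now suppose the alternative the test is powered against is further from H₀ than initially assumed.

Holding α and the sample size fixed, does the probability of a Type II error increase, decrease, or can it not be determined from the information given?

A larger true effect moves the Ha sampling distribution further from the H₀ critical value, making rejection more likely when Ha is true.

It decreases.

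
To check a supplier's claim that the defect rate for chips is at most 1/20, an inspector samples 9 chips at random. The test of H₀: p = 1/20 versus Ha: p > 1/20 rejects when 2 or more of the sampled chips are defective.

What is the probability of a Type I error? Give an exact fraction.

The significance level is the probability, assuming p = 1/20, of seeing 2 or more defectives in 9 draws.
Via the complement, α = 1 − Σ_{j=0}^{1} C(9,j)(1/20)^j(19/20)^{9-j} = 9115058713/128000000000.

9115058713/128000000000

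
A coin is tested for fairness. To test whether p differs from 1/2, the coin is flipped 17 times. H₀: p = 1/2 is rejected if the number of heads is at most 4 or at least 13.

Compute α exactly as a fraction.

Under H₀, K ~ Binomial(17, 1/2); α is the probability of landing in either tail, P(K ≤ 4) + P(K ≥ 13).
Each tail has probability (1 + 17 + 136 + 680 + 2380)/131072; doubling gives α = 6428/131072 = 1607/32768.

1607/32768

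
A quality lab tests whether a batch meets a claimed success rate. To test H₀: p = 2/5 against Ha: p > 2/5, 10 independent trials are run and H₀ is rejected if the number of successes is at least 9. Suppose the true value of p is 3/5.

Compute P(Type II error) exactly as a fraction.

9312916/9765625

A Type II error is failing to reject when Ha holds: with p = 3/5, β = P(Y ≤ 8).
Adding the binomial probabilities P(Y=0)+…+P(Y=8) at p = 3/5 gives 9312916/9765625.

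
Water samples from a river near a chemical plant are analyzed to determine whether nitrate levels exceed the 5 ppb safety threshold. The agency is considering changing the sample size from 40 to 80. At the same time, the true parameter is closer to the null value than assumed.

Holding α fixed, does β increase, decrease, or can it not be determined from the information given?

The first change alone would make β decrease; the second alone would make β increase. Which effect dominates depends on the magnitudes, which are not given.

Cannot be determined from the information given.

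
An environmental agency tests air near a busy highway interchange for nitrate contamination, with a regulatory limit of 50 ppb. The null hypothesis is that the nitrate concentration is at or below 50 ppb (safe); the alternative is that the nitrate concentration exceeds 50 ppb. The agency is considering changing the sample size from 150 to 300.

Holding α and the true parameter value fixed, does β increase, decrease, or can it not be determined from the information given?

Increasing n separates the H₀ and Ha sampling distributions, so under Ha fewer outcomes land in the acceptance region.

It decreases.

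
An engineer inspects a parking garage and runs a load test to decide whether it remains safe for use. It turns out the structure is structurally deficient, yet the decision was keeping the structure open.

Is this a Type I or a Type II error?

The null hypothesis here is that the structure meets the required load capacity (safe).
'Keeping the structure open' corresponds to failing to reject H₀.
H₀ was not rejected but H₀ is false — a Type II error (false negative).

Type II error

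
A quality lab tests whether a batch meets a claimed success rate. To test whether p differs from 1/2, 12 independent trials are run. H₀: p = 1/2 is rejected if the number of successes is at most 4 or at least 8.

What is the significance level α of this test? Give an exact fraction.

397/1024

Under H₀, X ~ Binomial(12, 1/2); α is the probability of landing in either tail, P(X ≤ 4) + P(X ≥ 8).
By symmetry, α = 2·P(X ≤ 4) = 2·(1 + 12 + 66 + 220 + 495)/4096 = 1588/4096 = 397/1024.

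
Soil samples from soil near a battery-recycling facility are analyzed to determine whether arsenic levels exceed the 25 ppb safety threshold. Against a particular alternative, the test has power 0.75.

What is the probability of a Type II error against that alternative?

Power = 1 − β, so β = 1 − 0.75 = 0.25.

0.25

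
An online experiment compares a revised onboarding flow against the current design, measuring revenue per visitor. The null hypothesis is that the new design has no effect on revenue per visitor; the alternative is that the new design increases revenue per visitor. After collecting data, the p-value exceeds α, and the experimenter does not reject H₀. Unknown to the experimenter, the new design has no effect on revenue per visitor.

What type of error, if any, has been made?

No error (correct decision).

The test retained a true H₀ — the decision matches the true state.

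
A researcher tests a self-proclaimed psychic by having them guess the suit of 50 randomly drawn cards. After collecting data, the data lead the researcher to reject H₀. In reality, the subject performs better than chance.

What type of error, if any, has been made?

No error — this is a correct decision.

The conventional null hypothesis here is that the subject is guessing at random (p = 1/4).
The test rejected a false H₀ — the decision matches the true state.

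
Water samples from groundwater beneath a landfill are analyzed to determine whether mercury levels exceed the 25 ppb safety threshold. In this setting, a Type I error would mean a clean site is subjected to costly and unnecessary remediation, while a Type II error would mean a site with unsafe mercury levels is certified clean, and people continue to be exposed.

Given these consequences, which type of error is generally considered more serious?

The Type II consequence (a site with unsafe mercury levels is certified clean, and people continue to be exposed) is more severe than the Type I consequence (a clean site is subjected to costly and unnecessary remediation).

Type II error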